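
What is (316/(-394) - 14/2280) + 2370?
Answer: 532073101/224580 ≈ 2369.2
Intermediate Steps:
(316/(-394) - 14/2280) + 2370 = (316*(-1/394) - 14*1/2280) + 2370 = (-158/197 - 7/1140) + 2370 = -181499/224580 + 2370 = 532073101/224580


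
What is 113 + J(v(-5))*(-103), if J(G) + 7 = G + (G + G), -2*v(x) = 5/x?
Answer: 1359/2 ≈ 679.50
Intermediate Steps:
v(x) = -5/(2*x)
J(G) = -7 + 3*G (J(G) = -7 + (G + (G + G)) = -7 + (G + 2*G) = -7 + 3*G)
113 + J(v(-5))*(-103) = 113 + (-7 + 3*(-5/2/(-5)))*(-103) = 113 + (-7 + 3*(-5/2*(-1/5)))*(-103) = 113 + (-7 + 3*(1/2))*(-103) = 113 + (-7 + 3/2)*(-103) = 113 - 11/2*(-103) = 113 + 1133/2 = 1359/2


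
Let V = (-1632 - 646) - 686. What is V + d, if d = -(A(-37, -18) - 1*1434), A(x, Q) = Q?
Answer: -1512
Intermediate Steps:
d = 1452 (d = -(-18 - 1*1434) = -(-18 - 1434) = -1*(-1452) = 1452)
V = -2964 (V = -2278 - 686 = -2964)
V + d = -2964 + 1452 = -1512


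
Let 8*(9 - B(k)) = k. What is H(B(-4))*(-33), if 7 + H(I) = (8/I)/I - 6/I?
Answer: 89859/361 ≈ 248.92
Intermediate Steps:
B(k) = 9 - k/8
H(I) = -7 - 6/I + 8/I² (H(I) = -7 + ((8/I)/I - 6/I) = -7 + (8/I² - 6/I) = -7 + (-6/I + 8/I²) = -7 - 6/I + 8/I²)
H(B(-4))*(-33) = (-7 - 6/(9 - ⅛*(-4)) + 8/(9 - ⅛*(-4))²)*(-33) = (-7 - 6/(9 + ½) + 8/(9 + ½)²)*(-33) = (-7 - 6/19/2 + 8/(19/2)²)*(-33) = (-7 - 6*2/19 + 8*(4/361))*(-33) = (-7 - 12/19 + 32/361)*(-33) = -2723/361*(-33) = 89859/361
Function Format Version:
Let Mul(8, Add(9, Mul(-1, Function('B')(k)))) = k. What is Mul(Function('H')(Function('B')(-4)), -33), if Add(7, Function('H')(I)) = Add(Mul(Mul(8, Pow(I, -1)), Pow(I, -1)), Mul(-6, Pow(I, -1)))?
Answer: Rational(89859, 361) ≈ 248.92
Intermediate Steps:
Function('B')(k) = Add(9, Mul(Rational(-1, 8), k))
Function('H')(I) = Add(-7, Mul(-6, Pow(I, -1)), Mul(8, Pow(I, -2))) (Function('H')(I) = Add(-7, Add(Mul(Mul(8, Pow(I, -1)), Pow(I, -1)), Mul(-6, Pow(I, -1)))) = Add(-7, Add(Mul(8, Pow(I, -2)), Mul(-6, Pow(I, -1)))) = Add(-7, Add(Mul(-6, Pow(I, -1)), Mul(8, Pow(I, -2)))) = Add(-7, Mul(-6, Pow(I, -1)), Mul(8, Pow(I, -2))))
Mul(Function('H')(Function('B')(-4)), -33) = Mul(Add(-7, Mul(-6, Pow(Add(9, Mul(Rational(-1, 8), -4)), -1)), Mul(8, Pow(Add(9, Mul(Rational(-1, 8), -4)), -2))), -33) = Mul(Add(-7, Mul(-6, Pow(Add(9, Rational(1, 2)), -1)), Mul(8, Pow(Add(9, Rational(1, 2)), -2))), -33) = Mul(Add(-7, Mul(-6, Pow(Rational(19, 2), -1)), Mul(8, Pow(Rational(19, 2), -2))), -33) = Mul(Add(-7, Mul(-6, Rational(2, 19)), Mul(8, Rational(4, 361))), -33) = Mul(Add(-7, Rational(-12, 19), Rational(32, 361)), -33) = Mul(Rational(-2723, 361), -33) = Rational(89859, 361)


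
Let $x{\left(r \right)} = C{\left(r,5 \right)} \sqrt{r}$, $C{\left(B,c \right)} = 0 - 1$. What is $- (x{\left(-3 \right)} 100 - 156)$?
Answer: $156 + 100 i \sqrt{3} \approx 156.0 + 173.21 i$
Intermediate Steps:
$C{\left(B,c \right)} = -1$ ($C{\left(B,c \right)} = 0 - 1 = -1$)
$x{\left(r \right)} = - \sqrt{r}$
$- (x{\left(-3 \right)} 100 - 156) = - (- \sqrt{-3} \cdot 100 - 156) = - (- i \sqrt{3} \cdot 100 - 156) = - (- 100 i \sqrt{3} - 156) = - (-156 - 100 i \sqrt{3}) = 156 + 100 i \sqrt{3}$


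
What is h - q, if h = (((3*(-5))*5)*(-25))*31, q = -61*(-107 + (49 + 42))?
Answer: 57149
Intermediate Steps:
q = 976 (q = -61*(-107 + 91) = -61*(-16) = 976)
h = 58125 (h = (-15*5*(-25))*31 = -75*(-25)*31 = 1875*31 = 58125)
h - q = 58125 - 1*976 = 58125 - 976 = 57149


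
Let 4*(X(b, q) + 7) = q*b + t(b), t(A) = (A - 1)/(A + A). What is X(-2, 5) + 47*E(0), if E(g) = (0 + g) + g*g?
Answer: -149/16 ≈ -9.3125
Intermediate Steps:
t(A) = (-1 + A)/(2*A) (t(A) = (-1 + A)/((2*A)) = (-1 + A)*(1/(2*A)) = (-1 + A)/(2*A))
E(g) = g + g²
X(b, q) = -7 + b*q/4 + (-1 + b)/(8*b) (X(b, q) = -7 + (q*b + (-1 + b)/(2*b))/4 = -7 + (b*q + (-1 + b)/(2*b))/4 = -7 + (b*q/4 + (-1 + b)/(8*b)) = -7 + b*q/4 + (-1 + b)/(8*b))
X(-2, 5) + 47*E(0) = (-55/8 - ⅛/(-2) + (¼)*(-2)*5) + 47*(0*(1 + 0)) = (-55/8 - ⅛*(-½) - 5/2) + 47*(0*1) = (-55/8 + 1/16 - 5/2) + 47*0 = -149/16 + 0 = -149/16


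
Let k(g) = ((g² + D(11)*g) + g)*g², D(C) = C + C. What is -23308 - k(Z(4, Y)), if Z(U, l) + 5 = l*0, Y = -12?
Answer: -21058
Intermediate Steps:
D(C) = 2*C
Z(U, l) = -5 (Z(U, l) = -5 + l*0 = -5 + 0 = -5)
k(g) = g²*(g² + 23*g) (k(g) = ((g² + (2*11)*g) + g)*g² = ((g² + 22*g) + g)*g² = (g² + 23*g)*g² = g²*(g² + 23*g))
-23308 - k(Z(4, Y)) = -23308 - (-5)³*(23 - 5) = -23308 - (-125)*18 = -23308 - 1*(-2250) = -23308 + 2250 = -21058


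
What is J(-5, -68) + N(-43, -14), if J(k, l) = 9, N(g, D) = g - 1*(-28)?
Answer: -6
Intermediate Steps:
N(g, D) = 28 + g (N(g, D) = g + 28 = 28 + g)
J(-5, -68) + N(-43, -14) = 9 + (28 - 43) = 9 - 15 = -6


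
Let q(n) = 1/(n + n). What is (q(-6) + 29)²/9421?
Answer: 120409/1356624 ≈ 0.088756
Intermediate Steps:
q(n) = 1/(2*n)
(q(-6) + 29)²/9421 = ((½)/(-6) + 29)²/9421 = ((½)*(-⅙) + 29)²*(1/9421) = (-1/12 + 29)²*(1/9421) = (347/12)²*(1/9421) = (120409/144)*(1/9421) = 120409/1356624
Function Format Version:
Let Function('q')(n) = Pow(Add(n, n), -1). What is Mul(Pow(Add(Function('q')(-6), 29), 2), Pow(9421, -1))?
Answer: Rational(120409, 1356624) ≈ 0.088756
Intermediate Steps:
Function('q')(n) = Mul(Rational(1, 2), Pow(n, -1)) (Function('q')(n) = Pow(Mul(2, n), -1) = Mul(Rational(1, 2), Pow(n, -1)))
Mul(Pow(Add(Function('q')(-6), 29), 2), Pow(9421, -1)) = Mul(Pow(Add(Mul(Rational(1, 2), Pow(-6, -1)), 29), 2), Pow(9421, -1)) = Mul(Pow(Add(Mul(Rational(1, 2), Rational(-1, 6)), 29), 2), Rational(1, 9421)) = Mul(Pow(Add(Rational(-1, 12), 29), 2), Rational(1, 9421)) = Mul(Pow(Rational(347, 12), 2), Rational(1, 9421)) = Mul(Rational(120409, 144), Rational(1, 9421)) = Rational(120409, 1356624)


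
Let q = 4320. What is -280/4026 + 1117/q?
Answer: 547907/2898720 ≈ 0.18902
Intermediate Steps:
-280/4026 + 1117/q = -280/4026 + 1117/4320 = -280*1/4026 + 1117*(1/4320) = -140/2013 + 1117/4320 = 547907/2898720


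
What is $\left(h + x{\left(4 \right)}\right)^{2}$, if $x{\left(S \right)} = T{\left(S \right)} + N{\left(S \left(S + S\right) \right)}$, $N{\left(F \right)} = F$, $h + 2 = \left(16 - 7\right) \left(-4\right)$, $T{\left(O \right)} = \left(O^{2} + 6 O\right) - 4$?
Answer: $900$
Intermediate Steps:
$T{\left(O \right)} = -4 + O^{2} + 6 O$
$h = -38$ ($h = -2 + \left(16 - 7\right) \left(-4\right) = -2 + 9 \left(-4\right) = -2 - 36 = -38$)
$x{\left(S \right)} = -4 + 3 S^{2} + 6 S$ ($x{\left(S \right)} = \left(-4 + S^{2} + 6 S\right) + S \left(S + S\right) = \left(-4 + S^{2} + 6 S\right) + S 2 S = \left(-4 + S^{2} + 6 S\right) + 2 S^{2} = -4 + 3 S^{2} + 6 S$)
$\left(h + x{\left(4 \right)}\right)^{2} = \left(-38 + \left(-4 + 3 \cdot 4^{2} + 6 \cdot 4\right)\right)^{2} = \left(-38 + \left(-4 + 3 \cdot 16 + 24\right)\right)^{2} = \left(-38 + \left(-4 + 48 + 24\right)\right)^{2} = \left(-38 + 68\right)^{2} = 30^{2} = 900$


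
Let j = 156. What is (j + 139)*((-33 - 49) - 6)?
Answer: -25960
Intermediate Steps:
(j + 139)*((-33 - 49) - 6) = (156 + 139)*((-33 - 49) - 6) = 295*(-82 - 6) = 295*(-88) = -25960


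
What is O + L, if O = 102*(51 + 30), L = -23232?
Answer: -14970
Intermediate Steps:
O = 8262 (O = 102*81 = 8262)
O + L = 8262 - 23232 = -14970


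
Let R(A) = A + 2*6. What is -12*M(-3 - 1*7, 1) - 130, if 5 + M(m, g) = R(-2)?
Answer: -190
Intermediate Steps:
R(A) = 12 + A (R(A) = A + 12 = 12 + A)
M(m, g) = 5 (M(m, g) = -5 + (12 - 2) = -5 + 10 = 5)
-12*M(-3 - 1*7, 1) - 130 = -12*5 - 130 = -60 - 130 = -190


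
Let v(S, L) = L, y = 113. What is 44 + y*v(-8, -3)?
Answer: -295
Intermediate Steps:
44 + y*v(-8, -3) = 44 + 113*(-3) = 44 - 339 = -295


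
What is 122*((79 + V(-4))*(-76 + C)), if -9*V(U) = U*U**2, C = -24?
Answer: -9455000/9 ≈ -1.0506e+6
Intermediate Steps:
V(U) = -U**3/9 (V(U) = -U*U**2/9 = -U**3/9)
122*((79 + V(-4))*(-76 + C)) = 122*((79 - 1/9*(-4)**3)*(-76 - 24)) = 122*((79 - 1/9*(-64))*(-100)) = 122*((79 + 64/9)*(-100)) = 122*((775/9)*(-100)) = 122*(-77500/9) = -9455000/9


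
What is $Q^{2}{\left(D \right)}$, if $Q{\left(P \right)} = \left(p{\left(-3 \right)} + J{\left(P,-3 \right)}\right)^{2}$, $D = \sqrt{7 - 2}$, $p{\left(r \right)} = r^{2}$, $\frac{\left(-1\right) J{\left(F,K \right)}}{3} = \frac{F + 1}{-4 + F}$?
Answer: $\frac{360476001}{14641} + \frac{128527560 \sqrt{5}}{14641} \approx 44251.0$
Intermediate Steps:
$J{\left(F,K \right)} = - \frac{3 \left(1 + F\right)}{-4 + F}$ ($J{\left(F,K \right)} = - 3 \frac{F + 1}{-4 + F} = - 3 \frac{1 + F}{-4 + F} = - \frac{3 \left(1 + F\right)}{-4 + F}$)
$D = \sqrt{5} \approx 2.2361$
$Q{\left(P \right)} = \left(9 + \frac{3 \left(-1 - P\right)}{-4 + P}\right)^{2}$ ($Q{\left(P \right)} = \left(\left(-3\right)^{2} + \frac{3 \left(-1 - P\right)}{-4 + P}\right)^{2} = \left(9 + \frac{3 \left(-1 - P\right)}{-4 + P}\right)^{2}$)
$Q^{2}{\left(D \right)} = \left(\frac{9 \left(-13 + 2 \sqrt{5}\right)^{2}}{\left(-4 + \sqrt{5}\right)^{2}}\right)^{2} = \frac{81 \left(-13 + 2 \sqrt{5}\right)^{4}}{\left(-4 + \sqrt{5}\right)^{4}}$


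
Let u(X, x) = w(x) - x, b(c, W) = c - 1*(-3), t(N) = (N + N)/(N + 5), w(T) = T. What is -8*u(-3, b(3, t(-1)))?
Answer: 0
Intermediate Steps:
t(N) = 2*N/(5 + N) (t(N) = (2*N)/(5 + N) = 2*N/(5 + N))
b(c, W) = 3 + c (b(c, W) = c + 3 = 3 + c)
u(X, x) = 0 (u(X, x) = x - x = 0)
-8*u(-3, b(3, t(-1))) = -8*0 = 0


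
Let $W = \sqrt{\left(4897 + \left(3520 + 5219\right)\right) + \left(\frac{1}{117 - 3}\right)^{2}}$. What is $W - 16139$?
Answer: $-16139 + \frac{\sqrt{177213457}}{114} \approx -16022.0$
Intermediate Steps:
$W = \frac{\sqrt{177213457}}{114}$ ($W = \sqrt{\left(4897 + 8739\right) + \left(\frac{1}{114}\right)^{2}} = \sqrt{13636 + \left(\frac{1}{114}\right)^{2}} = \sqrt{13636 + \frac{1}{12996}} = \sqrt{\frac{177213457}{12996}} = \frac{\sqrt{177213457}}{114} \approx 116.77$)
$W - 16139 = \frac{\sqrt{177213457}}{114} - 16139 = -16139 + \frac{\sqrt{177213457}}{114}$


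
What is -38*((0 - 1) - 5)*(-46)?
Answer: -10488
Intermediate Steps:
-38*((0 - 1) - 5)*(-46) = -38*(-1 - 5)*(-46) = -38*(-6)*(-46) = 228*(-46) = -10488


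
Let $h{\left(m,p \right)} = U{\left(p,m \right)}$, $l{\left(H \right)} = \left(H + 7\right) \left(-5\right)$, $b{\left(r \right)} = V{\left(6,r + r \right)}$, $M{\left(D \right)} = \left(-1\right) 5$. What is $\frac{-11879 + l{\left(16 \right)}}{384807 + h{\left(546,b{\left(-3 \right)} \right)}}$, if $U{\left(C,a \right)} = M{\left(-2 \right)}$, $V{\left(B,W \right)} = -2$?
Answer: $- \frac{5997}{192401} \approx -0.031169$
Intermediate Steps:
$M{\left(D \right)} = -5$
$U{\left(C,a \right)} = -5$
$b{\left(r \right)} = -2$
$l{\left(H \right)} = -35 - 5 H$ ($l{\left(H \right)} = \left(7 + H\right) \left(-5\right) = -35 - 5 H$)
$h{\left(m,p \right)} = -5$
$\frac{-11879 + l{\left(16 \right)}}{384807 + h{\left(546,b{\left(-3 \right)} \right)}} = \frac{-11879 - 115}{384807 - 5} = \frac{-11879 - 115}{384802} = \left(-11879 - 115\right) \frac{1}{384802} = \left(-11994\right) \frac{1}{384802} = - \frac{5997}{192401}$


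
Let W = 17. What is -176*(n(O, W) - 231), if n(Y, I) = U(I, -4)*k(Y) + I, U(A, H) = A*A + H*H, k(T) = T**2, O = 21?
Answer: -23635216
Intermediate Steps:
U(A, H) = A**2 + H**2
n(Y, I) = I + Y**2*(16 + I**2) (n(Y, I) = (I**2 + (-4)**2)*Y**2 + I = (I**2 + 16)*Y**2 + I = (16 + I**2)*Y**2 + I = Y**2*(16 + I**2) + I = I + Y**2*(16 + I**2))
-176*(n(O, W) - 231) = -176*((17 + 21**2*(16 + 17**2)) - 231) = -176*((17 + 441*(16 + 289)) - 231) = -176*((17 + 441*305) - 231) = -176*((17 + 134505) - 231) = -176*(134522 - 231) = -176*134291 = -23635216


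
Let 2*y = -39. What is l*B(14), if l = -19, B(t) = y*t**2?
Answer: 72618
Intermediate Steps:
y = -39/2 (y = (1/2)*(-39) = -39/2 ≈ -19.500)
B(t) = -39*t**2/2
l*B(14) = -(-741)*14**2/2 = -(-741)*196/2 = -19*(-3822) = 72618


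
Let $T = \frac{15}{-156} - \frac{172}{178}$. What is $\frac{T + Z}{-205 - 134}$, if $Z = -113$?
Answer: $\frac{527881}{1568892} \approx 0.33647$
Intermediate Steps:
$T = - \frac{4917}{4628}$ ($T = 15 \left(- \frac{1}{156}\right) - \frac{86}{89} = - \frac{5}{52} - \frac{86}{89} = - \frac{4917}{4628} \approx -1.0624$)
$\frac{T + Z}{-205 - 134} = \frac{- \frac{4917}{4628} - 113}{-205 - 134} = - \frac{527881}{4628 \left(-339\right)} = \left(- \frac{527881}{4628}\right) \left(- \frac{1}{339}\right) = \frac{527881}{1568892}$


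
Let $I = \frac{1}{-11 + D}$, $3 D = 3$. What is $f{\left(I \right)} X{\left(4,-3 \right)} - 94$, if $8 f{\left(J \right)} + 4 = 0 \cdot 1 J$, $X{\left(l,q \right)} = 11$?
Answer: $- \frac{199}{2} \approx -99.5$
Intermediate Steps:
$D = 1$ ($D = \frac{1}{3} \cdot 3 = 1$)
$I = - \frac{1}{10}$ ($I = \frac{1}{-11 + 1} = \frac{1}{-10} = - \frac{1}{10} \approx -0.1$)
$f{\left(J \right)} = - \frac{1}{2}$ ($f{\left(J \right)} = - \frac{1}{2} + \frac{0 \cdot 1 J}{8} = - \frac{1}{2} + \frac{0 J}{8} = - \frac{1}{2} + \frac{1}{8} \cdot 0 = - \frac{1}{2} + 0 = - \frac{1}{2}$)
$f{\left(I \right)} X{\left(4,-3 \right)} - 94 = \left(- \frac{1}{2}\right) 11 - 94 = - \frac{11}{2} - 94 = - \frac{199}{2}$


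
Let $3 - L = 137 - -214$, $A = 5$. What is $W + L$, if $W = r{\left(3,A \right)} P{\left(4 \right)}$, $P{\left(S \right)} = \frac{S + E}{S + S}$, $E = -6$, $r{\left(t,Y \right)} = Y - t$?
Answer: $- \frac{697}{2} \approx -348.5$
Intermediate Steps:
$L = -348$ ($L = 3 - \left(137 - -214\right) = 3 - \left(137 + 214\right) = 3 - 351 = -348$)
$P{\left(S \right)} = \frac{-6 + S}{2 S}$ ($P{\left(S \right)} = \frac{S - 6}{S + S} = \frac{-6 + S}{2 S}$)
$W = - \frac{1}{2}$ ($W = \left(5 - 3\right) \frac{-6 + 4}{2 \cdot 4} = \left(5 - 3\right) \frac{1}{2} \cdot \frac{1}{4} \left(-2\right) = 2 \left(- \frac{1}{4}\right) = - \frac{1}{2} \approx -0.5$)
$W + L = - \frac{1}{2} - 348 = - \frac{697}{2}$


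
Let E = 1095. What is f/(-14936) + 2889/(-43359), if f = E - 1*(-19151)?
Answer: -153499403/107935004 ≈ -1.4221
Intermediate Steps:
f = 20246 (f = 1095 - 1*(-19151) = 1095 + 19151 = 20246)
f/(-14936) + 2889/(-43359) = 20246/(-14936) + 2889/(-43359) = 20246*(-1/14936) + 2889*(-1/43359) = -10123/7468 - 963/14453 = -153499403/107935004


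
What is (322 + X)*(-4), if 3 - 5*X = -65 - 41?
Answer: -6876/5 ≈ -1375.2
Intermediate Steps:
X = 109/5 (X = 3/5 - (-65 - 41)/5 = 3/5 - 1/5*(-106) = 3/5 + 106/5 = 109/5 ≈ 21.800)
(322 + X)*(-4) = (322 + 109/5)*(-4) = (1719/5)*(-4) = -6876/5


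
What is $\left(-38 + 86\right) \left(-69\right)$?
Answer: $-3312$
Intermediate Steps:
$\left(-38 + 86\right) \left(-69\right) = 48 \left(-69\right) = -3312$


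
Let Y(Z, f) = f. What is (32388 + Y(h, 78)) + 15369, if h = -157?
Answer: 47835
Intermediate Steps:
(32388 + Y(h, 78)) + 15369 = (32388 + 78) + 15369 = 32466 + 15369 = 47835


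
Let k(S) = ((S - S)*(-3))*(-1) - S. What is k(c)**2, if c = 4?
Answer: 16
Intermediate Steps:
k(S) = -S (k(S) = (0*(-3))*(-1) - S = 0*(-1) - S = 0 - S = -S)
k(c)**2 = (-1*4)**2 = (-4)**2 = 16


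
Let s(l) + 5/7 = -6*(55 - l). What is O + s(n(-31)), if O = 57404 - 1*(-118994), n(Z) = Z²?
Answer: 1272833/7 ≈ 1.8183e+5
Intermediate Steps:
O = 176398 (O = 57404 + 118994 = 176398)
s(l) = -2315/7 + 6*l (s(l) = -5/7 - 6*(55 - l) = -5/7 + (-330 + 6*l) = -2315/7 + 6*l)
O + s(n(-31)) = 176398 + (-2315/7 + 6*(-31)²) = 176398 + (-2315/7 + 6*961) = 176398 + (-2315/7 + 5766) = 176398 + 38047/7 = 1272833/7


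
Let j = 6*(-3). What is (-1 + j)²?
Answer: 361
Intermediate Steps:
j = -18
(-1 + j)² = (-1 - 18)² = (-19)² = 361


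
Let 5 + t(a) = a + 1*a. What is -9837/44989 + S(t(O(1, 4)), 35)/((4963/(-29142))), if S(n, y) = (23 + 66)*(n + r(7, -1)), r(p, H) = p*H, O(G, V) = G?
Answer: 166686139827/31897201 ≈ 5225.7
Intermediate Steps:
r(p, H) = H*p
t(a) = -5 + 2*a (t(a) = -5 + (a + 1*a) = -5 + (a + a) = -5 + 2*a)
S(n, y) = -623 + 89*n (S(n, y) = (23 + 66)*(n - 1*7) = 89*(n - 7) = 89*(-7 + n) = -623 + 89*n)
-9837/44989 + S(t(O(1, 4)), 35)/((4963/(-29142))) = -9837/44989 + (-623 + 89*(-5 + 2*1))/((4963/(-29142))) = -9837*1/44989 + (-623 + 89*(-5 + 2))/((4963*(-1/29142))) = -9837/44989 + (-623 + 89*(-3))/(-4963/29142) = -9837/44989 + (-623 - 267)*(-29142/4963) = -9837/44989 - 890*(-29142/4963) = -9837/44989 + 25936380/4963 = 166686139827/31897201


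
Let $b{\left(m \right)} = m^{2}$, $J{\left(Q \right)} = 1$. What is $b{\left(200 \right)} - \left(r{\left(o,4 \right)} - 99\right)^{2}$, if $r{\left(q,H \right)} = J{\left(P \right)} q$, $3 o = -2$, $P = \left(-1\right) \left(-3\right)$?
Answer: $\frac{270599}{9} \approx 30067.0$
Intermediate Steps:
$P = 3$
$o = - \frac{2}{3}$ ($o = \frac{1}{3} \left(-2\right) = - \frac{2}{3} \approx -0.66667$)
$r{\left(q,H \right)} = q$ ($r{\left(q,H \right)} = 1 q = q$)
$b{\left(200 \right)} - \left(r{\left(o,4 \right)} - 99\right)^{2} = 200^{2} - \left(- \frac{2}{3} - 99\right)^{2} = 40000 - \left(- \frac{299}{3}\right)^{2} = 40000 - \frac{89401}{9} = \frac{270599}{9}$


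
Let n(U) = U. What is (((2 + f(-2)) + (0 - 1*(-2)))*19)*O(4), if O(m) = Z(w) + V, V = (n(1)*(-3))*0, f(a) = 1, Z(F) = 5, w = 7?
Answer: 475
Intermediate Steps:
V = 0 (V = (1*(-3))*0 = -3*0 = 0)
O(m) = 5 (O(m) = 5 + 0 = 5)
(((2 + f(-2)) + (0 - 1*(-2)))*19)*O(4) = (((2 + 1) + (0 - 1*(-2)))*19)*5 = ((3 + (0 + 2))*19)*5 = ((3 + 2)*19)*5 = (5*19)*5 = 95*5 = 475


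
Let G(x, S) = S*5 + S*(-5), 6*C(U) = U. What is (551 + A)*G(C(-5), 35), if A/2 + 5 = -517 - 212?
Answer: 0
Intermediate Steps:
C(U) = U/6
G(x, S) = 0 (G(x, S) = 5*S - 5*S = 0)
A = -1468 (A = -10 + 2*(-517 - 212) = -10 + 2*(-729) = -10 - 1458 = -1468)
(551 + A)*G(C(-5), 35) = (551 - 1468)*0 = -917*0 = 0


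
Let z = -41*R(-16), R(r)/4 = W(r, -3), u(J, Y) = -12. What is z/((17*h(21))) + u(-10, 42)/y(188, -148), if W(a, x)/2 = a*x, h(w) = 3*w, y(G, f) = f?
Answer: -193105/13209 ≈ -14.619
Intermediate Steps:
W(a, x) = 2*a*x (W(a, x) = 2*(a*x) = 2*a*x)
R(r) = -24*r (R(r) = 4*(2*r*(-3)) = 4*(-6*r) = -24*r)
z = -15744 (z = -(-984)*(-16) = -41*384 = -15744)
z/((17*h(21))) + u(-10, 42)/y(188, -148) = -15744/(17*(3*21)) - 12/(-148) = -15744/(17*63) - 12*(-1/148) = -15744/1071 + 3/37 = -15744*1/1071 + 3/37 = -5248/357 + 3/37 = -193105/13209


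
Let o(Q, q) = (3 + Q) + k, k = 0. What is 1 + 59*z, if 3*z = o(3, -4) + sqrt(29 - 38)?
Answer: 119 + 59*I ≈ 119.0 + 59.0*I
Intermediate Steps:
o(Q, q) = 3 + Q (o(Q, q) = (3 + Q) + 0 = 3 + Q)
z = 2 + I (z = ((3 + 3) + sqrt(29 - 38))/3 = (6 + sqrt(-9))/3 = (6 + 3*I)/3 = 2 + I ≈ 2.0 + 1.0*I)
1 + 59*z = 1 + 59*(2 + I) = 1 + (118 + 59*I) = 119 + 59*I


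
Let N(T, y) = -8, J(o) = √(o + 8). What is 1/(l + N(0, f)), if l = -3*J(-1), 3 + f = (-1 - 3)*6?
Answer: -8 + 3*√7 ≈ -0.062746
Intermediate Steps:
f = -27 (f = -3 + (-1 - 3)*6 = -3 - 4*6 = -3 - 24 = -27)
J(o) = √(8 + o)
l = -3*√7 (l = -3*√(8 - 1) = -3*√7 ≈ -7.9373)
1/(l + N(0, f)) = 1/(-3*√7 - 8) = 1/(-8 - 3*√7)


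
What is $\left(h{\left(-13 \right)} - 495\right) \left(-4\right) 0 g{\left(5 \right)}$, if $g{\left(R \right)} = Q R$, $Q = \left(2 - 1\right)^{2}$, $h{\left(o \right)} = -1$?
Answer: $0$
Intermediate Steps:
$Q = 1$ ($Q = 1^{2} = 1$)
$g{\left(R \right)} = R$ ($g{\left(R \right)} = 1 R = R$)
$\left(h{\left(-13 \right)} - 495\right) \left(-4\right) 0 g{\left(5 \right)} = \left(-1 - 495\right) \left(-4\right) 0 \cdot 5 = - 496 \cdot 0 \cdot 5 = \left(-496\right) 0 = 0$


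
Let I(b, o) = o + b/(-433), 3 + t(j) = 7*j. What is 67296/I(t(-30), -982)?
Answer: -29139168/424993 ≈ -68.564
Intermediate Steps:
t(j) = -3 + 7*j
I(b, o) = o - b/433 (I(b, o) = o + b*(-1/433) = o - b/433)
67296/I(t(-30), -982) = 67296/(-982 - (-3 + 7*(-30))/433) = 67296/(-982 - (-3 - 210)/433) = 67296/(-982 - 1/433*(-213)) = 67296/(-982 + 213/433) = 67296/(-424993/433) = 67296*(-433/424993) = -29139168/424993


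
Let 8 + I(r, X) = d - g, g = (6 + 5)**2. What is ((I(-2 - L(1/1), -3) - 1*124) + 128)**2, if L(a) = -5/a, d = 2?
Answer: 15129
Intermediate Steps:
g = 121 (g = 11**2 = 121)
I(r, X) = -127 (I(r, X) = -8 + (2 - 1*121) = -8 + (2 - 121) = -8 - 119 = -127)
((I(-2 - L(1/1), -3) - 1*124) + 128)**2 = ((-127 - 1*124) + 128)**2 = ((-127 - 124) + 128)**2 = (-251 + 128)**2 = (-123)**2 = 15129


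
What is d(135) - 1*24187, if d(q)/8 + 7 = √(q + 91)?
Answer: -24243 + 8*√226 ≈ -24123.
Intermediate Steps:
d(q) = -56 + 8*√(91 + q) (d(q) = -56 + 8*√(q + 91) = -56 + 8*√(91 + q))
d(135) - 1*24187 = (-56 + 8*√(91 + 135)) - 1*24187 = (-56 + 8*√226) - 24187 = -24243 + 8*√226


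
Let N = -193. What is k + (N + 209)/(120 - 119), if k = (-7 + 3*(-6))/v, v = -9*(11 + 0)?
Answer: 1609/99 ≈ 16.253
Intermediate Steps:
v = -99 (v = -9*11 = -99)
k = 25/99 (k = (-7 + 3*(-6))/(-99) = (-7 - 18)*(-1/99) = -25*(-1/99) = 25/99 ≈ 0.25253)
k + (N + 209)/(120 - 119) = 25/99 + (-193 + 209)/(120 - 119) = 25/99 + 16/1 = 25/99 + 16*1 = 25/99 + 16 = 1609/99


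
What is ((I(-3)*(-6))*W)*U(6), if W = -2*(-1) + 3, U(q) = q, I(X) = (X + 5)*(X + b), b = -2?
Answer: 1800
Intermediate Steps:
I(X) = (-2 + X)*(5 + X) (I(X) = (X + 5)*(X - 2) = (5 + X)*(-2 + X) = (-2 + X)*(5 + X))
W = 5 (W = 2 + 3 = 5)
((I(-3)*(-6))*W)*U(6) = (((-10 + (-3)**2 + 3*(-3))*(-6))*5)*6 = (((-10 + 9 - 9)*(-6))*5)*6 = (-10*(-6)*5)*6 = (60*5)*6 = 300*6 = 1800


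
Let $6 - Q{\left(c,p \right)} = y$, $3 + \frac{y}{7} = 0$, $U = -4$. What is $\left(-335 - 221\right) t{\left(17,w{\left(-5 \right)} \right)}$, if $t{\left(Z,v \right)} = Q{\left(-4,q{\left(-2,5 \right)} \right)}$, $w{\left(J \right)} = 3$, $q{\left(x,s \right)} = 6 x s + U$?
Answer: $-15012$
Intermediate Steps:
$q{\left(x,s \right)} = -4 + 6 s x$ ($q{\left(x,s \right)} = 6 x s - 4 = 6 s x - 4 = -4 + 6 s x$)
$y = -21$ ($y = -21 + 7 \cdot 0 = -21 + 0 = -21$)
$Q{\left(c,p \right)} = 27$ ($Q{\left(c,p \right)} = 6 - -21 = 6 + 21 = 27$)
$t{\left(Z,v \right)} = 27$
$\left(-335 - 221\right) t{\left(17,w{\left(-5 \right)} \right)} = \left(-335 - 221\right) 27 = \left(-556\right) 27 = -15012$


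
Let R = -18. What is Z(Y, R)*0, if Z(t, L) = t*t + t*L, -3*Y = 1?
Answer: 0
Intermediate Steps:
Y = -1/3 (Y = -1/3*1 = -1/3 ≈ -0.33333)
Z(t, L) = t**2 + L*t
Z(Y, R)*0 = -(-18 - 1/3)/3*0 = -1/3*(-55/3)*0 = (55/9)*0 = 0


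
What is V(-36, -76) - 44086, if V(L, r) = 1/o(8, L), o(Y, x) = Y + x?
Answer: -1234409/28 ≈ -44086.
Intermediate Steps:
V(L, r) = 1/(8 + L)
V(-36, -76) - 44086 = 1/(8 - 36) - 44086 = 1/(-28) - 44086 = -1/28 - 44086 = -1234409/28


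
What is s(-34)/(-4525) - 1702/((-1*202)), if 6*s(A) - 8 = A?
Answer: 11553638/1371075 ≈ 8.4267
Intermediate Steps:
s(A) = 4/3 + A/6
s(-34)/(-4525) - 1702/((-1*202)) = (4/3 + (⅙)*(-34))/(-4525) - 1702/((-1*202)) = (4/3 - 17/3)*(-1/4525) - 1702/(-202) = -13/3*(-1/4525) - 1702*(-1/202) = 13/13575 + 851/101 = 11553638/1371075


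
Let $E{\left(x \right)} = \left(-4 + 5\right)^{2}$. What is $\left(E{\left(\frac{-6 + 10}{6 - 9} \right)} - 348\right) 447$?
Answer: $-155109$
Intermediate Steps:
$E{\left(x \right)} = 1$ ($E{\left(x \right)} = 1^{2} = 1$)
$\left(E{\left(\frac{-6 + 10}{6 - 9} \right)} - 348\right) 447 = \left(1 - 348\right) 447 = \left(-347\right) 447 = -155109$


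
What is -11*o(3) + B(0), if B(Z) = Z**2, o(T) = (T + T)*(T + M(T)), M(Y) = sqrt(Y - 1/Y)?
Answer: -198 - 44*sqrt(6) ≈ -305.78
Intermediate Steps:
o(T) = 2*T*(T + sqrt(T - 1/T)) (o(T) = (T + T)*(T + sqrt(T - 1/T)) = (2*T)*(T + sqrt(T - 1/T)) = 2*T*(T + sqrt(T - 1/T)))
-11*o(3) + B(0) = -22*3*(3 + sqrt((-1 + 3**2)/3)) + 0**2 = -22*3*(3 + sqrt((-1 + 9)/3)) + 0 = -22*3*(3 + sqrt((1/3)*8)) + 0 = -22*3*(3 + sqrt(8/3)) + 0 = -22*3*(3 + 2*sqrt(6)/3) + 0 = -11*(18 + 4*sqrt(6)) + 0 = (-198 - 44*sqrt(6)) + 0 = -198 - 44*sqrt(6)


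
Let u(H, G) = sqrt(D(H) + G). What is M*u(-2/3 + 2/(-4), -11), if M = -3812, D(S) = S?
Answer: -1906*I*sqrt(438)/3 ≈ -13297.0*I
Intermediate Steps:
u(H, G) = sqrt(G + H) (u(H, G) = sqrt(H + G) = sqrt(G + H))
M*u(-2/3 + 2/(-4), -11) = -3812*sqrt(-11 + (-2/3 + 2/(-4))) = -3812*sqrt(-11 + (-2*1/3 + 2*(-1/4))) = -3812*sqrt(-11 + (-2/3 - 1/2)) = -3812*sqrt(-11 - 7/6) = -1906*I*sqrt(438)/3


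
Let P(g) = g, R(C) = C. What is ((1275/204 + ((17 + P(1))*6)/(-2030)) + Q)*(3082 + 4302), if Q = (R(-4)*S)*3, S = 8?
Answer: -673053446/1015 ≈ -6.6311e+5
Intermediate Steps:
Q = -96 (Q = -4*8*3 = -32*3 = -96)
((1275/204 + ((17 + P(1))*6)/(-2030)) + Q)*(3082 + 4302) = ((1275/204 + ((17 + 1)*6)/(-2030)) - 96)*(3082 + 4302) = ((1275*(1/204) + (18*6)*(-1/2030)) - 96)*7384 = ((25/4 + 108*(-1/2030)) - 96)*7384 = ((25/4 - 54/1015) - 96)*7384 = (25159/4060 - 96)*7384 = -364601/4060*7384 = -673053446/1015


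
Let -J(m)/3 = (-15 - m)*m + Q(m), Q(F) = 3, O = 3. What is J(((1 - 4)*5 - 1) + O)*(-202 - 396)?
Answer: 52026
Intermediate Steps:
J(m) = -9 - 3*m*(-15 - m) (J(m) = -3*((-15 - m)*m + 3) = -3*(m*(-15 - m) + 3) = -3*(3 + m*(-15 - m)) = -9 - 3*m*(-15 - m))
J(((1 - 4)*5 - 1) + O)*(-202 - 396) = (-9 + 3*(((1 - 4)*5 - 1) + 3)² + 45*(((1 - 4)*5 - 1) + 3))*(-202 - 396) = (-9 + 3*((-3*5 - 1) + 3)² + 45*((-3*5 - 1) + 3))*(-598) = (-9 + 3*((-15 - 1) + 3)² + 45*((-15 - 1) + 3))*(-598) = (-9 + 3*(-16 + 3)² + 45*(-16 + 3))*(-598) = (-9 + 3*(-13)² + 45*(-13))*(-598) = (-9 + 3*169 - 585)*(-598) = (-9 + 507 - 585)*(-598) = -87*(-598) = 52026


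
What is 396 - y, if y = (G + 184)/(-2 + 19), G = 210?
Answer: 6338/17 ≈ 372.82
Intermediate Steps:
y = 394/17 (y = (210 + 184)/(-2 + 19) = 394/17 ≈ 23.176)
396 - y = 396 - 1*394/17 = 396 - 394/17 = 6338/17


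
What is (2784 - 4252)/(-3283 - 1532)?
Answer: 1468/4815 ≈ 0.30488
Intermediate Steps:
(2784 - 4252)/(-3283 - 1532) = -1468/(-4815) = -1468*(-1/4815) = 1468/4815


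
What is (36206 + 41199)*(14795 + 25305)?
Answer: 3103940500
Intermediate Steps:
(36206 + 41199)*(14795 + 25305) = 77405*40100 = 3103940500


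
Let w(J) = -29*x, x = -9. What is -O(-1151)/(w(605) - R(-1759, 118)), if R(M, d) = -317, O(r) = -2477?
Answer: 2477/578 ≈ 4.2855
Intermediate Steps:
w(J) = 261 (w(J) = -29*(-9) = 261)
-O(-1151)/(w(605) - R(-1759, 118)) = -(-2477)/(261 - 1*(-317)) = -(-2477)/(261 + 317) = -(-2477)/578 = -1*(-2477/578) = 2477/578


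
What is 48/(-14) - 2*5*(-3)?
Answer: 186/7 ≈ 26.571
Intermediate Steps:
48/(-14) - 2*5*(-3) = 48*(-1/14) - 10*(-3) = -24/7 - 1*(-30) = -24/7 + 30 = 186/7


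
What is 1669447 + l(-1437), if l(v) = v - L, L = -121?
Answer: 1668131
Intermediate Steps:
l(v) = 121 + v (l(v) = v - 1*(-121) = v + 121 = 121 + v)
1669447 + l(-1437) = 1669447 + (121 - 1437) = 1669447 - 1316 = 1668131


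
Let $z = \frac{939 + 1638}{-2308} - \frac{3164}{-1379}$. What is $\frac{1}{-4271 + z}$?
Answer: $- \frac{454676}{1941385649} \approx -0.0002342$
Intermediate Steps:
$z = \frac{535547}{454676}$ ($z = 2577 \left(- \frac{1}{2308}\right) - - \frac{452}{197} = - \frac{2577}{2308} + \frac{452}{197} = \frac{535547}{454676} \approx 1.1779$)
$\frac{1}{-4271 + z} = \frac{1}{-4271 + \frac{535547}{454676}} = \frac{1}{- \frac{1941385649}{454676}} = - \frac{454676}{1941385649}$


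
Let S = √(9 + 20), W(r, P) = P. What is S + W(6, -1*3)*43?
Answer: -129 + √29 ≈ -123.61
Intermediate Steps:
S = √29 ≈ 5.3852
S + W(6, -1*3)*43 = √29 - 1*3*43 = √29 - 3*43 = √29 - 129 = -129 + √29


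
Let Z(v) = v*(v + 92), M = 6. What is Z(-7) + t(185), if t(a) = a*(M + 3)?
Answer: 1070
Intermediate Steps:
Z(v) = v*(92 + v)
t(a) = 9*a (t(a) = a*(6 + 3) = a*9 = 9*a)
Z(-7) + t(185) = -7*(92 - 7) + 9*185 = -7*85 + 1665 = -595 + 1665 = 1070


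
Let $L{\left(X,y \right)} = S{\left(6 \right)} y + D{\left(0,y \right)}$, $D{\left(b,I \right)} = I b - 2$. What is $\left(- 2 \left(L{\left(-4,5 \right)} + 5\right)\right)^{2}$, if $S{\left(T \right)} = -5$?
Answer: $1936$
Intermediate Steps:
$D{\left(b,I \right)} = -2 + I b$
$L{\left(X,y \right)} = -2 - 5 y$ ($L{\left(X,y \right)} = - 5 y + \left(-2 + y 0\right) = - 5 y + \left(-2 + 0\right) = - 5 y - 2 = -2 - 5 y$)
$\left(- 2 \left(L{\left(-4,5 \right)} + 5\right)\right)^{2} = \left(- 2 \left(\left(-2 - 25\right) + 5\right)\right)^{2} = \left(- 2 \left(-27 + 5\right)\right)^{2} = \left(\left(-2\right) \left(-22\right)\right)^{2} = 44^{2} = 1936$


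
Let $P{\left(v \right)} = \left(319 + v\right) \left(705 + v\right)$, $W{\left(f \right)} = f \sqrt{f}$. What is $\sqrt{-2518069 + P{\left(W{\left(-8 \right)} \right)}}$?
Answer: $\sqrt{-2293686 - 16384 i \sqrt{2}} \approx 7.65 - 1514.5 i$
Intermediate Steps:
$W{\left(f \right)} = f^{\frac{3}{2}}$
$\sqrt{-2518069 + P{\left(W{\left(-8 \right)} \right)}} = \sqrt{-2518069 + \left(224895 + \left(\left(-8\right)^{\frac{3}{2}}\right)^{2} + 1024 \left(-8\right)^{\frac{3}{2}}\right)} = \sqrt{-2518069 + \left(224895 + \left(- 16 i \sqrt{2}\right)^{2} + 1024 \left(- 16 i \sqrt{2}\right)\right)} = \sqrt{-2518069 - \left(-224383 + 16384 i \sqrt{2}\right)} = \sqrt{-2518069 + \left(224383 - 16384 i \sqrt{2}\right)} = \sqrt{-2293686 - 16384 i \sqrt{2}}$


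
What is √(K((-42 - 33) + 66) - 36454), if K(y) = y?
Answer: I*√36463 ≈ 190.95*I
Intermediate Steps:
√(K((-42 - 33) + 66) - 36454) = √(((-42 - 33) + 66) - 36454) = √((-75 + 66) - 36454) = √(-9 - 36454) = √(-36463) = I*√36463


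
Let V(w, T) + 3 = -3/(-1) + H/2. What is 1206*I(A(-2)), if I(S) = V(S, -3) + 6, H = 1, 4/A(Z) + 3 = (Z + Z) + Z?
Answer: 7839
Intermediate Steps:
A(Z) = 4/(-3 + 3*Z) (A(Z) = 4/(-3 + ((Z + Z) + Z)) = 4/(-3 + (2*Z + Z)) = 4/(-3 + 3*Z))
V(w, T) = ½ (V(w, T) = -3 + (-3/(-1) + 1/2) = -3 + (-3*(-1) + 1*(½)) = -3 + (3 + ½) = -3 + 7/2 = ½)
I(S) = 13/2 (I(S) = ½ + 6 = 13/2)
1206*I(A(-2)) = 1206*(13/2) = 7839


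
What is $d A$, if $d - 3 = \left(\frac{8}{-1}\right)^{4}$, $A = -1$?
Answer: $-4099$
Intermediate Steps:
$d = 4099$ ($d = 3 + \left(\frac{8}{-1}\right)^{4} = 3 + \left(8 \left(-1\right)\right)^{4} = 3 + \left(-8\right)^{4} = 3 + 4096 = 4099$)
$d A = 4099 \left(-1\right) = -4099$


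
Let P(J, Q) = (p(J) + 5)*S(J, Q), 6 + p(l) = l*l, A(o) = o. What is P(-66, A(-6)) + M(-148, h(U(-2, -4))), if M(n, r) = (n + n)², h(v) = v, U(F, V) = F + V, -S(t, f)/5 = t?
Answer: 1524766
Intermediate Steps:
S(t, f) = -5*t
p(l) = -6 + l² (p(l) = -6 + l*l = -6 + l²)
M(n, r) = 4*n² (M(n, r) = (2*n)² = 4*n²)
P(J, Q) = -5*J*(-1 + J²) (P(J, Q) = ((-6 + J²) + 5)*(-5*J) = (-1 + J²)*(-5*J) = -5*J*(-1 + J²))
P(-66, A(-6)) + M(-148, h(U(-2, -4))) = 5*(-66)*(1 - 1*(-66)²) + 4*(-148)² = 5*(-66)*(1 - 1*4356) + 4*21904 = 5*(-66)*(1 - 4356) + 87616 = 5*(-66)*(-4355) + 87616 = 1437150 + 87616 = 1524766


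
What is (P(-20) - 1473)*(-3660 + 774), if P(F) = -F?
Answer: 4193358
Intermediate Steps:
(P(-20) - 1473)*(-3660 + 774) = (-1*(-20) - 1473)*(-3660 + 774) = (20 - 1473)*(-2886) = -1453*(-2886) = 4193358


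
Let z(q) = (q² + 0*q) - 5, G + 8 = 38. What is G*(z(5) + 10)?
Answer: 900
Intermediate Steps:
G = 30 (G = -8 + 38 = 30)
z(q) = -5 + q² (z(q) = (q² + 0) - 5 = q² - 5 = -5 + q²)
G*(z(5) + 10) = 30*((-5 + 5²) + 10) = 30*((-5 + 25) + 10) = 30*(20 + 10) = 30*30 = 900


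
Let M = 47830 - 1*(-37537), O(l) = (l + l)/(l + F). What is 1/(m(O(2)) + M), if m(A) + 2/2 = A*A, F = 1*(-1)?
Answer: 1/85382 ≈ 1.1712e-5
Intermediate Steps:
F = -1
O(l) = 2*l/(-1 + l) (O(l) = (l + l)/(l - 1) = (2*l)/(-1 + l) = 2*l/(-1 + l))
M = 85367 (M = 47830 + 37537 = 85367)
m(A) = -1 + A² (m(A) = -1 + A*A = -1 + A²)
1/(m(O(2)) + M) = 1/((-1 + (2*2/(-1 + 2))²) + 85367) = 1/((-1 + (2*2/1)²) + 85367) = 1/((-1 + (2*2*1)²) + 85367) = 1/((-1 + 4²) + 85367) = 1/((-1 + 16) + 85367) = 1/(15 + 85367) = 1/85382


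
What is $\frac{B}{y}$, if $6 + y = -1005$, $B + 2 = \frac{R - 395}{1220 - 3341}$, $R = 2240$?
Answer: $\frac{2029}{714777} \approx 0.0028386$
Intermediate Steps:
$B = - \frac{2029}{707}$ ($B = -2 + \frac{2240 - 395}{1220 - 3341} = -2 + \frac{1845}{-2121} = -2 + 1845 \left(- \frac{1}{2121}\right) = -2 - \frac{615}{707} = - \frac{2029}{707} \approx -2.8699$)
$y = -1011$ ($y = -6 - 1005 = -1011$)
$\frac{B}{y} = - \frac{2029}{707 \left(-1011\right)} = \left(- \frac{2029}{707}\right) \left(- \frac{1}{1011}\right) = \frac{2029}{714777}$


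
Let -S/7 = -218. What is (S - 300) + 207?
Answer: 1433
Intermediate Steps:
S = 1526 (S = -7*(-218) = 1526)
(S - 300) + 207 = (1526 - 300) + 207 = 1226 + 207 = 1433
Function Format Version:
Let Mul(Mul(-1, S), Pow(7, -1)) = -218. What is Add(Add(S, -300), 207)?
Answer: 1433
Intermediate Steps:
S = 1526 (S = Mul(-7, -218) = 1526)
Add(Add(S, -300), 207) = Add(Add(1526, -300), 207) = Add(1226, 207) = 1433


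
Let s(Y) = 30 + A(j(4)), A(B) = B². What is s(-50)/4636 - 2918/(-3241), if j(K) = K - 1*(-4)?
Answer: 6916251/7512638 ≈ 0.92062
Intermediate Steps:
j(K) = 4 + K (j(K) = K + 4 = 4 + K)
s(Y) = 94 (s(Y) = 30 + (4 + 4)² = 30 + 8² = 30 + 64 = 94)
s(-50)/4636 - 2918/(-3241) = 94/4636 - 2918/(-3241) = 94*(1/4636) - 2918*(-1/3241) = 47/2318 + 2918/3241 = 6916251/7512638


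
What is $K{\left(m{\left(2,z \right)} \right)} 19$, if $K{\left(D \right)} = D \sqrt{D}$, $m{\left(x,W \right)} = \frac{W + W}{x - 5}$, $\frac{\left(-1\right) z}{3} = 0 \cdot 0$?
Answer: $0$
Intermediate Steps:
$z = 0$ ($z = - 3 \cdot 0 \cdot 0 = \left(-3\right) 0 = 0$)
$m{\left(x,W \right)} = \frac{2 W}{-5 + x}$
$K{\left(D \right)} = D^{\frac{3}{2}}$
$K{\left(m{\left(2,z \right)} \right)} 19 = \left(2 \cdot 0 \frac{1}{-5 + 2}\right)^{\frac{3}{2}} \cdot 19 = \left(2 \cdot 0 \frac{1}{-3}\right)^{\frac{3}{2}} \cdot 19 = \left(2 \cdot 0 \left(- \frac{1}{3}\right)\right)^{\frac{3}{2}} \cdot 19 = 0^{\frac{3}{2}} \cdot 19 = 0 \cdot 19 = 0$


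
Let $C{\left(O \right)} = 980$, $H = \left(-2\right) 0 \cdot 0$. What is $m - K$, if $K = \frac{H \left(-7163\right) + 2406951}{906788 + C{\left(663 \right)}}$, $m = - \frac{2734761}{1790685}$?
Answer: $- \frac{2264206524961}{541842180360} \approx -4.1787$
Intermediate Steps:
$H = 0$ ($H = 0 \cdot 0 = 0$)
$m = - \frac{911587}{596895}$ ($m = \left(-2734761\right) \frac{1}{1790685} = - \frac{911587}{596895} \approx -1.5272$)
$K = \frac{2406951}{907768}$ ($K = \frac{0 \left(-7163\right) + 2406951}{906788 + 980} = \frac{0 + 2406951}{907768} = 2406951 \cdot \frac{1}{907768} = \frac{2406951}{907768} \approx 2.6515$)
$m - K = - \frac{911587}{596895} - \frac{2406951}{907768} = - \frac{2264206524961}{541842180360}$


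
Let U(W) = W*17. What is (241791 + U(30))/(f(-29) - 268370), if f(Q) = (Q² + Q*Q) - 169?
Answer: -242301/266857 ≈ -0.90798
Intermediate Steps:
f(Q) = -169 + 2*Q² (f(Q) = (Q² + Q²) - 169 = 2*Q² - 169 = -169 + 2*Q²)
U(W) = 17*W
(241791 + U(30))/(f(-29) - 268370) = (241791 + 17*30)/((-169 + 2*(-29)²) - 268370) = (241791 + 510)/((-169 + 2*841) - 268370) = 242301/((-169 + 1682) - 268370) = 242301/(1513 - 268370) = 242301/(-266857) = 242301*(-1/266857) = -242301/266857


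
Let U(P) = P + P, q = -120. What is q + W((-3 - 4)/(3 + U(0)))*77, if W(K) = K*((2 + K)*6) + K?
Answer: 179/3 ≈ 59.667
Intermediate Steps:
U(P) = 2*P
W(K) = K + K*(12 + 6*K) (W(K) = K*(12 + 6*K) + K = K + K*(12 + 6*K))
q + W((-3 - 4)/(3 + U(0)))*77 = -120 + (((-3 - 4)/(3 + 2*0))*(13 + 6*((-3 - 4)/(3 + 2*0))))*77 = -120 + ((-7/(3 + 0))*(13 + 6*(-7/(3 + 0))))*77 = -120 + ((-7/3)*(13 + 6*(-7/3)))*77 = -120 + ((-7*⅓)*(13 + 6*(-7*⅓)))*77 = -120 - 7*(13 + 6*(-7/3))/3*77 = -120 - 7*(13 - 14)/3*77 = -120 - 7/3*(-1)*77 = -120 + (7/3)*77 = -120 + 539/3 = 179/3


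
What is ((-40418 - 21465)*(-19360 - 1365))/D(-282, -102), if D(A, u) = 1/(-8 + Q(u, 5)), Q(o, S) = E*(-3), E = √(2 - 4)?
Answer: -10260201400 - 3847575525*I*√2 ≈ -1.026e+10 - 5.4413e+9*I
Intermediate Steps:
E = I*√2 (E = √(-2) = I*√2 ≈ 1.4142*I)
Q(o, S) = -3*I*√2 (Q(o, S) = (I*√2)*(-3) = -3*I*√2)
D(A, u) = 1/(-8 - 3*I*√2)
((-40418 - 21465)*(-19360 - 1365))/D(-282, -102) = ((-40418 - 21465)*(-19360 - 1365))/((I/(-8*I + 3*√2))) = (-61883*(-20725))*(-I*(-8*I + 3*√2)) = 1282525175*(-I*(-8*I + 3*√2)) = -1282525175*I*(-8*I + 3*√2)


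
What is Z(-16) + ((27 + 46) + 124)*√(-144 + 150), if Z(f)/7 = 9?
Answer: 63 + 197*√6 ≈ 545.55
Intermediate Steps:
Z(f) = 63 (Z(f) = 7*9 = 63)
Z(-16) + ((27 + 46) + 124)*√(-144 + 150) = 63 + ((27 + 46) + 124)*√(-144 + 150) = 63 + (73 + 124)*√6 = 63 + 197*√6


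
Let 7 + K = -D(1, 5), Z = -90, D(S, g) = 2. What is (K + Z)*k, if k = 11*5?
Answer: -5445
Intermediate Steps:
k = 55
K = -9 (K = -7 - 1*2 = -7 - 2 = -9)
(K + Z)*k = (-9 - 90)*55 = -99*55 = -5445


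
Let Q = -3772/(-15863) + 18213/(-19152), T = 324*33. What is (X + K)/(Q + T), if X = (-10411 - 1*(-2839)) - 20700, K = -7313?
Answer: -3603671314320/1082700115439 ≈ -3.3284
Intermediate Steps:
T = 10692
Q = -72223825/101269392 (Q = -3772*(-1/15863) + 18213*(-1/19152) = 3772/15863 - 6071/6384 = -72223825/101269392 ≈ -0.71319)
X = -28272 (X = (-10411 + 2839) - 20700 = -7572 - 20700 = -28272)
(X + K)/(Q + T) = (-28272 - 7313)/(-72223825/101269392 + 10692) = -35585/1082700115439/101269392 = -35585*101269392/1082700115439 = -3603671314320/1082700115439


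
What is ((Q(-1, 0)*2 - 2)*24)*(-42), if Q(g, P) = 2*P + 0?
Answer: 2016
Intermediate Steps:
Q(g, P) = 2*P
((Q(-1, 0)*2 - 2)*24)*(-42) = (((2*0)*2 - 2)*24)*(-42) = ((0*2 - 2)*24)*(-42) = ((0 - 2)*24)*(-42) = -2*24*(-42) = -48*(-42) = 2016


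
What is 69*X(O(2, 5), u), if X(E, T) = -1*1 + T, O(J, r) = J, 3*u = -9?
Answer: -276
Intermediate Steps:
u = -3 (u = (⅓)*(-9) = -3)
X(E, T) = -1 + T
69*X(O(2, 5), u) = 69*(-1 - 3) = 69*(-4) = -276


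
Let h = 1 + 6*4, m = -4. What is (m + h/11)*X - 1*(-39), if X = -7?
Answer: 562/11 ≈ 51.091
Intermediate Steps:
h = 25 (h = 1 + 24 = 25)
(m + h/11)*X - 1*(-39) = (-4 + 25/11)*(-7) - 1*(-39) = (-4 + 25*(1/11))*(-7) + 39 = (-4 + 25/11)*(-7) + 39 = -19/11*(-7) + 39 = 133/11 + 39 = 562/11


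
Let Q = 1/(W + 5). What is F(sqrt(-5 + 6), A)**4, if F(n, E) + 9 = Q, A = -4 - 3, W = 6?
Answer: 92236816/14641 ≈ 6299.9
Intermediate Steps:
Q = 1/11 (Q = 1/(6 + 5) = 1/11 ≈ 0.090909)
A = -7
F(n, E) = -98/11 (F(n, E) = -9 + 1/11 = -98/11)
F(sqrt(-5 + 6), A)**4 = (-98/11)**4 = 92236816/14641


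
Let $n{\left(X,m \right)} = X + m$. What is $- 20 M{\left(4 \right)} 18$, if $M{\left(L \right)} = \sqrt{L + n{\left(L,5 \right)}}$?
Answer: $- 360 \sqrt{13} \approx -1298.0$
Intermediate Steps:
$M{\left(L \right)} = \sqrt{5 + 2 L}$ ($M{\left(L \right)} = \sqrt{L + \left(L + 5\right)} = \sqrt{L + \left(5 + L\right)} = \sqrt{5 + 2 L}$)
$- 20 M{\left(4 \right)} 18 = - 20 \sqrt{5 + 2 \cdot 4} \cdot 18 = - 20 \sqrt{5 + 8} \cdot 18 = - 20 \sqrt{13} \cdot 18 = - 360 \sqrt{13}$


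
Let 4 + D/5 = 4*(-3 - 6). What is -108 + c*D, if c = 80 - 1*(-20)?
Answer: -20108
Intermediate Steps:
c = 100 (c = 80 + 20 = 100)
D = -200 (D = -20 + 5*(4*(-3 - 6)) = -20 + 5*(4*(-9)) = -20 + 5*(-36) = -20 - 180 = -200)
-108 + c*D = -108 + 100*(-200) = -108 - 20000 = -20108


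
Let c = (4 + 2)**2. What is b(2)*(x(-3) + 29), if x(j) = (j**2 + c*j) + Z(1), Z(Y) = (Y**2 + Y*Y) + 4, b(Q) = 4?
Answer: -256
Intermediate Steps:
Z(Y) = 4 + 2*Y**2 (Z(Y) = (Y**2 + Y**2) + 4 = 2*Y**2 + 4 = 4 + 2*Y**2)
c = 36 (c = 6**2 = 36)
x(j) = 6 + j**2 + 36*j (x(j) = (j**2 + 36*j) + (4 + 2*1**2) = (j**2 + 36*j) + (4 + 2*1) = (j**2 + 36*j) + (4 + 2) = (j**2 + 36*j) + 6 = 6 + j**2 + 36*j)
b(2)*(x(-3) + 29) = 4*((6 + (-3)**2 + 36*(-3)) + 29) = 4*((6 + 9 - 108) + 29) = 4*(-93 + 29) = 4*(-64) = -256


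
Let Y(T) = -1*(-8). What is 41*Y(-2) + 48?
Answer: 376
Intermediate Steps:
Y(T) = 8
41*Y(-2) + 48 = 41*8 + 48 = 328 + 48 = 376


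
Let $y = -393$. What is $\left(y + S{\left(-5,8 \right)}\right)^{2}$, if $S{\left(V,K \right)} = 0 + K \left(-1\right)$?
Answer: $160801$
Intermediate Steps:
$S{\left(V,K \right)} = - K$ ($S{\left(V,K \right)} = 0 - K = - K$)
$\left(y + S{\left(-5,8 \right)}\right)^{2} = \left(-393 - 8\right)^{2} = \left(-401\right)^{2} = 160801$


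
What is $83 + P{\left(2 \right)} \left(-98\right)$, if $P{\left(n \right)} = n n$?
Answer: $-309$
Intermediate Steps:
$P{\left(n \right)} = n^{2}$
$83 + P{\left(2 \right)} \left(-98\right) = 83 + 2^{2} \left(-98\right) = 83 + 4 \left(-98\right) = 83 - 392 = -309$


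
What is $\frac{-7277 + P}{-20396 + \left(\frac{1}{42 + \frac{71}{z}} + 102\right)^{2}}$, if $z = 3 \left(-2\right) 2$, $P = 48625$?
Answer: $- \frac{1938073793}{468082490} \approx -4.1405$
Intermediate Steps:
$z = -12$ ($z = \left(-6\right) 2 = -12$)
$\frac{-7277 + P}{-20396 + \left(\frac{1}{42 + \frac{71}{z}} + 102\right)^{2}} = \frac{-7277 + 48625}{-20396 + \left(\frac{1}{42 + \frac{71}{-12}} + 102\right)^{2}} = \frac{41348}{-20396 + \left(\frac{1}{42 + 71 \left(- \frac{1}{12}\right)} + 102\right)^{2}} = \frac{41348}{-20396 + \left(\frac{1}{42 - \frac{71}{12}} + 102\right)^{2}} = \frac{41348}{-20396 + \left(\frac{1}{\frac{433}{12}} + 102\right)^{2}} = \frac{41348}{-20396 + \left(\frac{12}{433} + 102\right)^{2}} = \frac{41348}{-20396 + \left(\frac{44178}{433}\right)^{2}} = \frac{41348}{-20396 + \frac{1951695684}{187489}} = \frac{41348}{- \frac{1872329960}{187489}} = 41348 \left(- \frac{187489}{1872329960}\right) = - \frac{1938073793}{468082490}$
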